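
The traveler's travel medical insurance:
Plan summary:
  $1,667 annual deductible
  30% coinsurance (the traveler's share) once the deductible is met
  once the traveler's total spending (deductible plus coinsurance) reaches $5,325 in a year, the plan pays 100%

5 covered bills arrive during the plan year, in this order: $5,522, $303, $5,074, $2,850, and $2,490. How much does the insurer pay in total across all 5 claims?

Claim 1 — $5,522: $1,667 finishes the deductible; $3,855 goes to coinsurance; coinsurance $3,855 × 30% = $1,156.50. Traveler owes $2,823.50 (running OOP $2,823.50). Plan pays $5,522 − $2,823.50 = $2,698.50.
Claim 2 — $303: deductible met; 30% of $303 = $90.90. Traveler pays $90.90; OOP now $2,914.40. Plan pays $303 − $90.90 = $212.10.
Claim 3 — $5,074: deductible already satisfied, so traveler's share is 30% × $5,074 = $1,522.20. Traveler pays $1,522.20; OOP now $4,436.60. Insurer: $5,074 − $1,522.20 = $3,551.80.
Claim 4 — $2,850: deductible met; 30% of $2,850 = $855. Traveler pays $855; OOP now $5,291.60. Insurer: $2,850 − $855 = $1,995.
Claim 5 — $2,490: deductible met; 30% of $2,490 = $747. Adding that to $5,291.60 gives $6,038.60, past the $5,325 cap; traveler pays only $5,325 − $5,291.60 = $33.40. Plan pays $2,490 − $33.40 = $2,456.60.
Insurer total: $2,698.50 + $212.10 + $3,551.80 + $1,995 + $2,456.60 = $10,914.

$10,914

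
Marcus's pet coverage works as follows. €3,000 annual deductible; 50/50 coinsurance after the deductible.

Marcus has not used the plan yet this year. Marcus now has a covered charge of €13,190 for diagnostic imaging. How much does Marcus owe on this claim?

Nothing has been paid toward the €3,000 deductible, so the first €3,000 of this charge is applied there.
After the €3,000 deductible portion, €13,190 − €3,000 = €10,190 is subject to coinsurance.
50% of €10,190 = €5,095 falls to the owner.
That puts the owner's cost at €3,000 + €5,095 = €8,095.

€8,095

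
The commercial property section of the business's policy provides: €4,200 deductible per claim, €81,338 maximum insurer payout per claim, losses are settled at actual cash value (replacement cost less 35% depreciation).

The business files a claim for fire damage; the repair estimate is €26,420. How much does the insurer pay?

Depreciate 35%: the covered value is €26,420 × 0.65 = €17,173.
After the deductible, €17,173 − €4,200 = €12,973 remains.
€12,973 is within the €81,338 limit, so the insurer pays €12,973.

€12,973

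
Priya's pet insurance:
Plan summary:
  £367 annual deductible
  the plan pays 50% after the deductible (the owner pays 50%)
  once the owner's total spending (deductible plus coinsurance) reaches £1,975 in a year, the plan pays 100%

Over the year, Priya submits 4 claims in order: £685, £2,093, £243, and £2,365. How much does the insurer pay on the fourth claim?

£2,084

Claim 1 — £685: deductible takes £367, £318 remains; 50% of £318 = £159. Owner owes £526 (running OOP £526). Plan pays £685 − £526 = £159.
Claim 2 — £2,093: 50% coinsurance on £2,093 = £1,046.50. Owner owes £1,046.50 (running OOP £1,572.50). Plan pays £2,093 − £1,046.50 = £1,046.50.
Claim 3 — £243: deductible already satisfied, so owner's share is 50% × £243 = £121.50. Cost to owner: £121.50. OOP to date £1,694. Plan pays £243 − £121.50 = £121.50.
Claim 4 — £2,365: 50% coinsurance on £2,365 = £1,182.50. OOP would hit £2,876.50 > £1,975, so the cap limits the owner to £1,975 − £1,694 = £281. Plan pays £2,365 − £281 = £2,084.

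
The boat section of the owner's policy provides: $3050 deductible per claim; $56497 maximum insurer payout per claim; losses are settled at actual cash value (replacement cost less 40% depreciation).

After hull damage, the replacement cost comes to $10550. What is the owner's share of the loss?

$7270

Actual cash value after 40% depreciation: $10550 × 60% = $6330.
Less the $3050 deductible: $6330 − $3050 = $3280.
$3280 ≤ $56497, so the limit doesn't bind; insurer pays $3280.
Owner's share is the uncovered remainder: $10550 − $3280 = $7270.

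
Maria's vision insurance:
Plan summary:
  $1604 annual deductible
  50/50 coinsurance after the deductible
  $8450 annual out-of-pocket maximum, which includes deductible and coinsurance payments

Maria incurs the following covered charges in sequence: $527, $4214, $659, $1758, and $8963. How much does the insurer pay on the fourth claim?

Bill 1, $527: fully absorbed by the deductible. Cost to member: $527. OOP to date $527. Insurer: $527 − $527 = $0.
Bill 2, $4214: $1077 to deductible, leaving $3137; coinsurance $3137 × 50% = $1568.50. Cost to member: $2645.50. OOP to date $3172.50. Plan pays $4214 − $2645.50 = $1568.50.
Bill 3, $659: deductible already satisfied, so member's share is 50% × $659 = $329.50. Cost to member: $329.50. OOP to date $3502. Insurer: $659 − $329.50 = $329.50.
Bill 4, $1758: 50% coinsurance on $1758 = $879. Cost to member: $879. OOP to date $4381. Insurer: $1758 − $879 = $879.

$879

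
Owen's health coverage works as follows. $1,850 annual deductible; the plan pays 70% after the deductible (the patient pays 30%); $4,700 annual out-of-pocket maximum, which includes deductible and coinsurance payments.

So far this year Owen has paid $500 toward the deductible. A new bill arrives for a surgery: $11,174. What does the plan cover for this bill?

$6,974

Remaining deductible: $1,850 − $500 = $1,350.
That leaves $11,174 − $1,350 = $9,824 for coinsurance.
Patient's 30% share of $9,824 is $2,947.20.
So the patient owes $1,350 + $2,947.20 = $4,297.20 before any cap.
Adding $4,297.20 to the $500 already spent would give $4,797.20, which exceeds the $4,700 cap; the patient pays just $4,700 − $500 = $4,200.
The insurer covers the remainder: $11,174 − $4,200 = $6,974.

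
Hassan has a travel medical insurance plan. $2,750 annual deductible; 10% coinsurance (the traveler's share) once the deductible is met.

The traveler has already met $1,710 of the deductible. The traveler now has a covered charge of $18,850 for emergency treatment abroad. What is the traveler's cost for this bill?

$2,821

Deductible still to meet: $2,750 − $1,710 = $1,040.
That leaves $18,850 − $1,040 = $17,810 for coinsurance.
Traveler's 10% share of $17,810 is $1,781.
Traveler responsibility: $1,040 + $1,781 = $2,821.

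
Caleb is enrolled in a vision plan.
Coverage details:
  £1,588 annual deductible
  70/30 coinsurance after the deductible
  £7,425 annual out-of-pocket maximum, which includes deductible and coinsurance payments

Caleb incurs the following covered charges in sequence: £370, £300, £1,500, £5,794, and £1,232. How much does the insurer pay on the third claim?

£407.40

#1 (£370): all of it applies to the deductible. Member pays £370; OOP now £370. Insurer: £370 − £370 = £0.
#2 (£300): entire amount goes to the deductible. Member owes £300 (running OOP £670). Plan pays £300 − £300 = £0.
#3 (£1,500): deductible takes £918, £582 remains; coinsurance £582 × 30% = £174.60. Member owes £1,092.60 (running OOP £1,762.60). Plan pays £1,500 − £1,092.60 = £407.40.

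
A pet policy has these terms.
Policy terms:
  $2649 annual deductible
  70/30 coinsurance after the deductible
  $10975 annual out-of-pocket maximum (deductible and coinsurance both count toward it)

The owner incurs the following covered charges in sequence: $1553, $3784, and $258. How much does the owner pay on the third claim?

$77.40

Claim 1 — $1553: fully absorbed by the deductible. Cost to owner: $1553. OOP to date $1553.
Claim 2 — $3784: deductible takes $1096, $2688 remains; coinsurance $2688 × 30% = $806.40. Owner pays $1902.40; OOP now $3455.40.
Claim 3 — $258: 30% coinsurance on $258 = $77.40. Owner pays $77.40; OOP now $3532.80.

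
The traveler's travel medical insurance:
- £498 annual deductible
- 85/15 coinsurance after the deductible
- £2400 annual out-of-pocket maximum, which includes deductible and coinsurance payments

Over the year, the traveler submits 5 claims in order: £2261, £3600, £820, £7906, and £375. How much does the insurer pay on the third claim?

Claim 1 (£2261): £498 finishes the deductible; £1763 goes to coinsurance; traveler's 15% is £264.45. Traveler owes £762.45 (running OOP £762.45). Plan pays £2261 − £762.45 = £1498.55.
Claim 2 (£3600): deductible met; 15% of £3600 = £540. Cost to traveler: £540. OOP to date £1302.45. Insurer: £3600 − £540 = £3060.
Claim 3 (£820): deductible met; 15% of £820 = £123. Cost to traveler: £123. OOP to date £1425.45. Insurer: £820 − £123 = £697.

£697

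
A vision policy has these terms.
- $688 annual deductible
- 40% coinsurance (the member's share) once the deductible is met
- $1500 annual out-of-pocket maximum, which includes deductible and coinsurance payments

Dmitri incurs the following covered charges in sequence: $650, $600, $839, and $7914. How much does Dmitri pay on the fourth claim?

#1 ($650): all of it applies to the deductible. Cost to member: $650. OOP to date $650.
#2 ($600): $38 to deductible, leaving $562; member's 40% is $224.80. Member owes $262.80 (running OOP $912.80).
#3 ($839): deductible met; 40% of $839 = $335.60. Member pays $335.60; OOP now $1248.40.
#4 ($7914): 40% coinsurance on $7914 = $3165.60. OOP would hit $4414 > $1500, so the cap limits the member to $1500 − $1248.40 = $251.60.

$251.60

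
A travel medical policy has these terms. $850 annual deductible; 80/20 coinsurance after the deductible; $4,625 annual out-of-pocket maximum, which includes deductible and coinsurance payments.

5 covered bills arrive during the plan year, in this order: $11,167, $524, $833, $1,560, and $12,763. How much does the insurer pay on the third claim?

#1 ($11,167): $850 to deductible, leaving $10,317; coinsurance $10,317 × 20% = $2,063.40. Traveler owes $2,913.40 (running OOP $2,913.40). Insurer: $11,167 − $2,913.40 = $8,253.60.
#2 ($524): 20% coinsurance on $524 = $104.80. Traveler pays $104.80; OOP now $3,018.20. Insurer: $524 − $104.80 = $419.20.
#3 ($833): 20% coinsurance on $833 = $166.60. Cost to traveler: $166.60. OOP to date $3,184.80. Insurer: $833 − $166.60 = $666.40.

$666.40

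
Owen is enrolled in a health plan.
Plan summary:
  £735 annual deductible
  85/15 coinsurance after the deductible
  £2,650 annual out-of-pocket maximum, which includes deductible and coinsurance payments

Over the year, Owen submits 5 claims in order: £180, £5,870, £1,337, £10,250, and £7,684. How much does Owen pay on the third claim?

£200.55

Claim 1 (£180): fully absorbed by the deductible. Patient pays £180; OOP now £180.
Claim 2 (£5,870): £555 finishes the deductible; £5,315 goes to coinsurance; 15% of £5,315 = £797.25. Patient owes £1,352.25 (running OOP £1,532.25).
Claim 3 (£1,337): deductible already satisfied, so patient's share is 15% × £1,337 = £200.55. Patient owes £200.55 (running OOP £1,732.80).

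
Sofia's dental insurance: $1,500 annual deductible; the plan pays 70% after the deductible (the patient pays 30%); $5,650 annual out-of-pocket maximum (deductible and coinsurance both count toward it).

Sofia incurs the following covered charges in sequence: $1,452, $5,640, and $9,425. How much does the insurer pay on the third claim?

$6,952.60

Bill 1, $1,452: entire amount goes to the deductible. Cost to patient: $1,452. OOP to date $1,452. Plan pays $1,452 − $1,452 = $0.
Bill 2, $5,640: deductible takes $48, $5,592 remains; 30% of $5,592 = $1,677.60. Patient pays $1,725.60; OOP now $3,177.60. Plan pays $5,640 − $1,725.60 = $3,914.40.
Bill 3, $9,425: deductible already satisfied, so patient's share is 30% × $9,425 = $2,827.50. OOP would hit $6,005.10 > $5,650, so the cap limits the patient to $5,650 − $3,177.60 = $2,472.40. Plan pays $9,425 − $2,472.40 = $6,952.60.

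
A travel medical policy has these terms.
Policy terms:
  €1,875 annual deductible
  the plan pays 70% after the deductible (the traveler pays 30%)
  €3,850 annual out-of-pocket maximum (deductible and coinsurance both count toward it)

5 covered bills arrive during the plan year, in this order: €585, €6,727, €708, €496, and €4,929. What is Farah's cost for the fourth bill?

€131.50

Claim 1 (€585): entire amount goes to the deductible. Cost to traveler: €585. OOP to date €585.
Claim 2 (€6,727): deductible takes €1,290, €5,437 remains; traveler's 30% is €1,631.10. Traveler pays €2,921.10; OOP now €3,506.10.
Claim 3 (€708): 30% coinsurance on €708 = €212.40. Traveler pays €212.40; OOP now €3,718.50.
Claim 4 (€496): deductible met; 30% of €496 = €148.80. Adding that to €3,718.50 gives €3,867.30, past the €3,850 cap; traveler pays only €3,850 − €3,718.50 = €131.50.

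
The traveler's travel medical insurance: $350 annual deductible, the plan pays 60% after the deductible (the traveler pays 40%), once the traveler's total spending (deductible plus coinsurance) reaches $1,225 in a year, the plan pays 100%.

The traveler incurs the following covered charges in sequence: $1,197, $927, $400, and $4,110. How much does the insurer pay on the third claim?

$240

Bill 1, $1,197: $350 to deductible, leaving $847; 40% of $847 = $338.80. Traveler owes $688.80 (running OOP $688.80). Insurer: $1,197 − $688.80 = $508.20.
Bill 2, $927: deductible met; 40% of $927 = $370.80. Traveler owes $370.80 (running OOP $1,059.60). Insurer: $927 − $370.80 = $556.20.
Bill 3, $400: deductible met; 40% of $400 = $160. Traveler owes $160 (running OOP $1,219.60). Insurer: $400 − $160 = $240.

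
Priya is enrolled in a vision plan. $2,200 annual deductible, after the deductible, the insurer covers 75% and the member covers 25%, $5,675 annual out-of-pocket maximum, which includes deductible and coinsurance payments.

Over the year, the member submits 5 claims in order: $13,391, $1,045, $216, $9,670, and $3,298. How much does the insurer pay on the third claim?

$162

Claim 1 ($13,391): $2,200 to deductible, leaving $11,191; 25% of $11,191 = $2,797.75. Cost to member: $4,997.75. OOP to date $4,997.75. Plan pays $13,391 − $4,997.75 = $8,393.25.
Claim 2 ($1,045): deductible met; 25% of $1,045 = $261.25. Cost to member: $261.25. OOP to date $5,259. Insurer: $1,045 − $261.25 = $783.75.
Claim 3 ($216): deductible met; 25% of $216 = $54. Cost to member: $54. OOP to date $5,313. Insurer: $216 − $54 = $162.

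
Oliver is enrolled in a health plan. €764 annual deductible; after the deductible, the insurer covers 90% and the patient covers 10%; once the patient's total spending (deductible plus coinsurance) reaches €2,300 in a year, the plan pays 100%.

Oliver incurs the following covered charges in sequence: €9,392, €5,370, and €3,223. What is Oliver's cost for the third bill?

€136.20

Bill 1, €9,392: €764 finishes the deductible; €8,628 goes to coinsurance; coinsurance €8,628 × 10% = €862.80. Cost to patient: €1,626.80. OOP to date €1,626.80.
Bill 2, €5,370: deductible met; 10% of €5,370 = €537. Patient pays €537; OOP now €2,163.80.
Bill 3, €3,223: 10% coinsurance on €3,223 = €322.30. That would push OOP to €2,486.10, over the €2,300 cap, so patient pays €2,300 − €2,163.80 = €136.20.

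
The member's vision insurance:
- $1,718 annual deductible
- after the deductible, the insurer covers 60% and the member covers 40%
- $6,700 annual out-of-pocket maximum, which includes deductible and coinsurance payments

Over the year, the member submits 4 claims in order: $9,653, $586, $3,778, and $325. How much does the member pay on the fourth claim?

$62.40

#1 ($9,653): $1,718 to deductible, leaving $7,935; member's 40% is $3,174. Cost to member: $4,892. OOP to date $4,892.
#2 ($586): deductible already satisfied, so member's share is 40% × $586 = $234.40. Member owes $234.40 (running OOP $5,126.40).
#3 ($3,778): deductible already satisfied, so member's share is 40% × $3,778 = $1,511.20. Member pays $1,511.20; OOP now $6,637.60.
#4 ($325): 40% coinsurance on $325 = $130. That would push OOP to $6,767.60, over the $6,700 cap, so member pays $6,700 − $6,637.60 = $62.40.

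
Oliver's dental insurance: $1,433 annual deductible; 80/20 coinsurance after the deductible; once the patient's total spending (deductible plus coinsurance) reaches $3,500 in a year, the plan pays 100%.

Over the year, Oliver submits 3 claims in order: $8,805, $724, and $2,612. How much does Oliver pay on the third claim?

$447.80

#1 ($8,805): deductible takes $1,433, $7,372 remains; 20% of $7,372 = $1,474.40. Patient owes $2,907.40 (running OOP $2,907.40).
#2 ($724): deductible already satisfied, so patient's share is 20% × $724 = $144.80. Patient owes $144.80 (running OOP $3,052.20).
#3 ($2,612): deductible already satisfied, so patient's share is 20% × $2,612 = $522.40. Adding that to $3,052.20 gives $3,574.60, past the $3,500 cap; patient pays only $3,500 − $3,052.20 = $447.80.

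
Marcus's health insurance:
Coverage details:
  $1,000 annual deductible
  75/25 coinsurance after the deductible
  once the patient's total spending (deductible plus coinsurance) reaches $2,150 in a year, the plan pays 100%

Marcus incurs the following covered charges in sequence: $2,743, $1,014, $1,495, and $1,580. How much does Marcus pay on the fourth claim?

$87

#1 ($2,743): deductible takes $1,000, $1,743 remains; patient's 25% is $435.75. Patient owes $1,435.75 (running OOP $1,435.75).
#2 ($1,014): 25% coinsurance on $1,014 = $253.50. Patient pays $253.50; OOP now $1,689.25.
#3 ($1,495): deductible already satisfied, so patient's share is 25% × $1,495 = $373.75. Cost to patient: $373.75. OOP to date $2,063.
#4 ($1,580): deductible already satisfied, so patient's share is 25% × $1,580 = $395. Adding that to $2,063 gives $2,458, past the $2,150 cap; patient pays only $2,150 − $2,063 = $87.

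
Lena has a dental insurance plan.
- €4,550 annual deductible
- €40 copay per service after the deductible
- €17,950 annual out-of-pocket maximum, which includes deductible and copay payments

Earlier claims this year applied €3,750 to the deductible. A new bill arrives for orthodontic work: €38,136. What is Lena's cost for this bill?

Deductible still to meet: €4,550 − €3,750 = €800.
After the €800 deductible portion, €38,136 − €800 = €37,336 is subject to the copay.
Copay on this service: €40.
Patient responsibility before any cap: €800 + €40 = €840.
Cumulative spending €3,750 + €840 = €4,590 stays under the €17,950 maximum.

€840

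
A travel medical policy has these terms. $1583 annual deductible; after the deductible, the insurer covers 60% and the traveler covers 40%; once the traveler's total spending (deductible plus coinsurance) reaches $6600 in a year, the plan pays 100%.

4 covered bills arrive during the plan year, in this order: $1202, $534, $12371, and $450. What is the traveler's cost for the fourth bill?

Claim 1 ($1202): all of it applies to the deductible. Traveler owes $1202 (running OOP $1202).
Claim 2 ($534): $381 to deductible, leaving $153; traveler's 40% is $61.20. Traveler pays $442.20; OOP now $1644.20.
Claim 3 ($12371): 40% coinsurance on $12371 = $4948.40. Traveler pays $4948.40; OOP now $6592.60.
Claim 4 ($450): 40% coinsurance on $450 = $180. That would push OOP to $6772.60, over the $6600 cap, so traveler pays $6600 − $6592.60 = $7.40.

$7.40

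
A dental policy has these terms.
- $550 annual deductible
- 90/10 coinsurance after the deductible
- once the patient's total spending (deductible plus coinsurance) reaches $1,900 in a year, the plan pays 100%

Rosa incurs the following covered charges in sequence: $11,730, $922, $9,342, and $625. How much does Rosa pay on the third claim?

$139.80

#1 ($11,730): $550 finishes the deductible; $11,180 goes to coinsurance; coinsurance $11,180 × 10% = $1,118. Cost to patient: $1,668. OOP to date $1,668.
#2 ($922): deductible met; 10% of $922 = $92.20. Cost to patient: $92.20. OOP to date $1,760.20.
#3 ($9,342): 10% coinsurance on $9,342 = $934.20. That would push OOP to $2,694.40, over the $1,900 cap, so patient pays $1,900 − $1,760.20 = $139.80.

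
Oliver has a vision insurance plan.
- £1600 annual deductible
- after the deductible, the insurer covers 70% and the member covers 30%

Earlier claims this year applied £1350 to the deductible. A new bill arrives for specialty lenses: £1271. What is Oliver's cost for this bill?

Deductible still to meet: £1600 − £1350 = £250.
After the £250 deductible portion, £1271 − £250 = £1021 is subject to coinsurance.
Coinsurance: £1021 × 30% = £306.30.
Member responsibility: £250 + £306.30 = £556.30.

£556.30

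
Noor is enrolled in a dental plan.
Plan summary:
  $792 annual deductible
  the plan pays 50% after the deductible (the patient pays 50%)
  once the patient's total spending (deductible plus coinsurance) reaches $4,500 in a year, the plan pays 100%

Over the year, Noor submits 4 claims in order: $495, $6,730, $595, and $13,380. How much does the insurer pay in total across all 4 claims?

#1 ($495): all of it applies to the deductible. Cost to patient: $495. OOP to date $495. Insurer: $495 − $495 = $0.
#2 ($6,730): deductible takes $297, $6,433 remains; coinsurance $6,433 × 50% = $3,216.50. Cost to patient: $3,513.50. OOP to date $4,008.50. Insurer: $6,730 − $3,513.50 = $3,216.50.
#3 ($595): deductible met; 50% of $595 = $297.50. Patient owes $297.50 (running OOP $4,306). Plan pays $595 − $297.50 = $297.50.
#4 ($13,380): deductible met; 50% of $13,380 = $6,690. OOP would hit $10,996 > $4,500, so the cap limits the patient to $4,500 − $4,306 = $194. Plan pays $13,380 − $194 = $13,186.
Insurer total: $0 + $3,216.50 + $297.50 + $13,186 = $16,700.

$16,700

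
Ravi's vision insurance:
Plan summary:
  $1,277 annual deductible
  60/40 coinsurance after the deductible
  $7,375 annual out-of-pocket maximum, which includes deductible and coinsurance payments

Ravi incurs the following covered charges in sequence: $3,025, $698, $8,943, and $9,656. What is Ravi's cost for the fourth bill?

$1,542.40

#1 ($3,025): $1,277 finishes the deductible; $1,748 goes to coinsurance; coinsurance $1,748 × 40% = $699.20. Member pays $1,976.20; OOP now $1,976.20.
#2 ($698): deductible already satisfied, so member's share is 40% × $698 = $279.20. Cost to member: $279.20. OOP to date $2,255.40.
#3 ($8,943): deductible already satisfied, so member's share is 40% × $8,943 = $3,577.20. Cost to member: $3,577.20. OOP to date $5,832.60.
#4 ($9,656): 40% coinsurance on $9,656 = $3,862.40. That would push OOP to $9,695, over the $7,375 cap, so member pays $7,375 − $5,832.60 = $1,542.40.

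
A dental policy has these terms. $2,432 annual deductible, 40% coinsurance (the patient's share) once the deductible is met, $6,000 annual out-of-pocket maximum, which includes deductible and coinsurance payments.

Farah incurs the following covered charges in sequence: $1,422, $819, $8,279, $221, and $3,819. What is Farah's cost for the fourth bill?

$88.40

Claim 1 — $1,422: entire amount goes to the deductible. Cost to patient: $1,422. OOP to date $1,422.
Claim 2 — $819: all of it applies to the deductible. Patient pays $819; OOP now $2,241.
Claim 3 — $8,279: $191 to deductible, leaving $8,088; 40% of $8,088 = $3,235.20. Cost to patient: $3,426.20. OOP to date $5,667.20.
Claim 4 — $221: deductible met; 40% of $221 = $88.40. Patient pays $88.40; OOP now $5,755.60.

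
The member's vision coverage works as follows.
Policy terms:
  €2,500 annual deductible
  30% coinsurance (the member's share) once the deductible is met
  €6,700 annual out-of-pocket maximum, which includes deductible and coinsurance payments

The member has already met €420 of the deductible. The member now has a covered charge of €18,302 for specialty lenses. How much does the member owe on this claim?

€6,280

Remaining deductible: €2,500 − €420 = €2,080.
That leaves €18,302 − €2,080 = €16,222 for coinsurance.
Coinsurance: €16,222 × 30% = €4,866.60.
Member responsibility before any cap: €2,080 + €4,866.60 = €6,946.60.
Year-to-date out-of-pocket would reach €420 + €6,946.60 = €7,366.60, above the €6,700 maximum, so the member pays only €6,700 − €420 = €6,280.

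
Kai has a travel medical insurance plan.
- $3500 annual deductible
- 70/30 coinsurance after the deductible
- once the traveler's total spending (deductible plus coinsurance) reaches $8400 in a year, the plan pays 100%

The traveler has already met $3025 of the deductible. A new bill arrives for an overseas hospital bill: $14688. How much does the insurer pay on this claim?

$9949.10

Deductible still to meet: $3500 − $3025 = $475.
After the $475 deductible portion, $14688 − $475 = $14213 is subject to coinsurance.
Traveler's 30% share of $14213 is $4263.90.
Traveler responsibility before any cap: $475 + $4263.90 = $4738.90.
Cumulative spending $3025 + $4738.90 = $7763.90 stays under the $8400 maximum.
Insurer pays the balance: $14688 − $4738.90 = $9949.10.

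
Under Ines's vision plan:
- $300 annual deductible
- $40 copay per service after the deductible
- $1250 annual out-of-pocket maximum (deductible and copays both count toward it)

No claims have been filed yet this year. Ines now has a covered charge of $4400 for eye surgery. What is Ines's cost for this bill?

Nothing has been paid toward the $300 deductible, so the first $300 of this charge is applied there.
After the $300 deductible portion, $4400 − $300 = $4100 is subject to the copay.
Copay on this service: $40.
That puts the member's cost at $300 + $40 = $340 before any cap.
Year-to-date out-of-pocket becomes $0 + $340 = $340, still under the $1250 maximum, so no cap applies.

$340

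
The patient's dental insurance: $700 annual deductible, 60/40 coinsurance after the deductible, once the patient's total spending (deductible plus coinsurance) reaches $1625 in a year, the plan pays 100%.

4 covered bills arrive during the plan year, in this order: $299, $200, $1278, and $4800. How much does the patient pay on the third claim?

#1 ($299): all of it applies to the deductible. Patient pays $299; OOP now $299.
#2 ($200): fully absorbed by the deductible. Cost to patient: $200. OOP to date $499.
#3 ($1278): deductible takes $201, $1077 remains; 40% of $1077 = $430.80. Patient pays $631.80; OOP now $1130.80.

$631.80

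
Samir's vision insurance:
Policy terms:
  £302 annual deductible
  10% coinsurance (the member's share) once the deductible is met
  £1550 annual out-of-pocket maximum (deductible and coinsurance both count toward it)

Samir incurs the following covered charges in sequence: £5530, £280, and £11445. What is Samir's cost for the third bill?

£697.20

Claim 1 (£5530): £302 finishes the deductible; £5228 goes to coinsurance; coinsurance £5228 × 10% = £522.80. Member pays £824.80; OOP now £824.80.
Claim 2 (£280): deductible already satisfied, so member's share is 10% × £280 = £28. Cost to member: £28. OOP to date £852.80.
Claim 3 (£11445): 10% coinsurance on £11445 = £1144.50. OOP would hit £1997.30 > £1550, so the cap limits the member to £1550 − £852.80 = £697.20.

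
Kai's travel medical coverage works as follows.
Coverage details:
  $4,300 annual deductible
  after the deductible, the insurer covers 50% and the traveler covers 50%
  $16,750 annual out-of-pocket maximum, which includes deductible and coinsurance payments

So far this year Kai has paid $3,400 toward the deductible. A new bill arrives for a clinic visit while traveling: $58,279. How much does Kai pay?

$13,350

Deductible still to meet: $4,300 − $3,400 = $900.
That leaves $58,279 − $900 = $57,379 for coinsurance.
Traveler's 50% share of $57,379 is $28,689.50.
Traveler responsibility before any cap: $900 + $28,689.50 = $29,589.50.
Adding $29,589.50 to the $3,400 already spent would give $32,989.50, which exceeds the $16,750 cap; the traveler pays just $16,750 − $3,400 = $13,350.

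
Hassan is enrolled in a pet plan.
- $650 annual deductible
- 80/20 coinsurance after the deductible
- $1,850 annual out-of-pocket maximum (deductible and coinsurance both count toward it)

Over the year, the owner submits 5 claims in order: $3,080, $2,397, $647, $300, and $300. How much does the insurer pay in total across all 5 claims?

$4,874

Claim 1 — $3,080: deductible takes $650, $2,430 remains; 20% of $2,430 = $486. Cost to owner: $1,136. OOP to date $1,136. Insurer: $3,080 − $1,136 = $1,944.
Claim 2 — $2,397: deductible already satisfied, so owner's share is 20% × $2,397 = $479.40. Cost to owner: $479.40. OOP to date $1,615.40. Insurer: $2,397 − $479.40 = $1,917.60.
Claim 3 — $647: 20% coinsurance on $647 = $129.40. Owner owes $129.40 (running OOP $1,744.80). Insurer: $647 − $129.40 = $517.60.
Claim 4 — $300: 20% coinsurance on $300 = $60. Cost to owner: $60. OOP to date $1,804.80. Plan pays $300 − $60 = $240.
Claim 5 — $300: deductible met; 20% of $300 = $60. OOP would hit $1,864.80 > $1,850, so the cap limits the owner to $1,850 − $1,804.80 = $45.20. Plan pays $300 − $45.20 = $254.80.
Insurer total = bills − owner's total = $6,724 − $1,850 = $4,874.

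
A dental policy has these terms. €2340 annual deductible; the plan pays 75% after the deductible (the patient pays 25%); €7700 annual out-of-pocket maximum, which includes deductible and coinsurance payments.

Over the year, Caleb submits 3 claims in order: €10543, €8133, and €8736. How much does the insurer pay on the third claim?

€7460

Claim 1 (€10543): €2340 finishes the deductible; €8203 goes to coinsurance; coinsurance €8203 × 25% = €2050.75. Patient owes €4390.75 (running OOP €4390.75). Plan pays €10543 − €4390.75 = €6152.25.
Claim 2 (€8133): deductible met; 25% of €8133 = €2033.25. Patient owes €2033.25 (running OOP €6424). Plan pays €8133 − €2033.25 = €6099.75.
Claim 3 (€8736): deductible already satisfied, so patient's share is 25% × €8736 = €2184. OOP would hit €8608 > €7700, so the cap limits the patient to €7700 − €6424 = €1276. Plan pays €8736 − €1276 = €7460.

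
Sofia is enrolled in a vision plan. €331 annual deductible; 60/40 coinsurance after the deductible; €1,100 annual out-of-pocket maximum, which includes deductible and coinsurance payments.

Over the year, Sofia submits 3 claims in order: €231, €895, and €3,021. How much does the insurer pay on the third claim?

Claim 1 (€231): entire amount goes to the deductible. Member pays €231; OOP now €231. Plan pays €231 − €231 = €0.
Claim 2 (€895): €100 finishes the deductible; €795 goes to coinsurance; member's 40% is €318. Member pays €418; OOP now €649. Insurer: €895 − €418 = €477.
Claim 3 (€3,021): deductible met; 40% of €3,021 = €1,208.40. OOP would hit €1,857.40 > €1,100, so the cap limits the member to €1,100 − €649 = €451. Plan pays €3,021 − €451 = €2,570.

€2,570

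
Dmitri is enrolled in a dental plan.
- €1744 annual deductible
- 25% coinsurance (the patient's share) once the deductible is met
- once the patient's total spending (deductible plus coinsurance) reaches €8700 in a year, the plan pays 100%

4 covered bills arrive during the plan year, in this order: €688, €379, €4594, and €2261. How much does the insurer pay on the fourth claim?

Claim 1 (€688): fully absorbed by the deductible. Cost to patient: €688. OOP to date €688. Plan pays €688 − €688 = €0.
Claim 2 (€379): all of it applies to the deductible. Cost to patient: €379. OOP to date €1067. Plan pays €379 − €379 = €0.
Claim 3 (€4594): €677 to deductible, leaving €3917; coinsurance €3917 × 25% = €979.25. Cost to patient: €1656.25. OOP to date €2723.25. Plan pays €4594 − €1656.25 = €2937.75.
Claim 4 (€2261): 25% coinsurance on €2261 = €565.25. Cost to patient: €565.25. OOP to date €3288.50. Insurer: €2261 − €565.25 = €1695.75.

€1695.75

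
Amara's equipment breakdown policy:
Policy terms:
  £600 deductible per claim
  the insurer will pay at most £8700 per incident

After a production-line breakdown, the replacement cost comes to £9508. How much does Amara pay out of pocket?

£808

Subtract the deductible: £9508 − £600 = £8908.
Since £8908 > £8700, the payout is capped at £8700.
Business owner's share is the uncovered remainder: £9508 − £8700 = £808.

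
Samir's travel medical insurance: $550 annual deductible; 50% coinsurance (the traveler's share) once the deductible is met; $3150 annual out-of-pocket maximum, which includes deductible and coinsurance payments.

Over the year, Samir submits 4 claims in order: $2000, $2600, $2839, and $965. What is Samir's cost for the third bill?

#1 ($2000): deductible takes $550, $1450 remains; coinsurance $1450 × 50% = $725. Cost to traveler: $1275. OOP to date $1275.
#2 ($2600): 50% coinsurance on $2600 = $1300. Traveler pays $1300; OOP now $2575.
#3 ($2839): deductible met; 50% of $2839 = $1419.50. That would push OOP to $3994.50, over the $3150 cap, so traveler pays $3150 − $2575 = $575.

$575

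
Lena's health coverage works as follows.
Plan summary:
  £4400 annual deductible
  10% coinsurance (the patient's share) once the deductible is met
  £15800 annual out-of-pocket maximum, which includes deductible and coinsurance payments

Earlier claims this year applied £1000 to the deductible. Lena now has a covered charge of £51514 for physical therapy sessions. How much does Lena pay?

£8211.40

Deductible still to meet: £4400 − £1000 = £3400.
That leaves £51514 − £3400 = £48114 for coinsurance.
10% of £48114 = £4811.40 falls to the patient.
That puts the patient's cost at £3400 + £4811.40 = £8211.40 before any cap.
Total out-of-pocket so far would be £1000 + £8211.40 = £9211.40, below the £15800 cap — no reduction.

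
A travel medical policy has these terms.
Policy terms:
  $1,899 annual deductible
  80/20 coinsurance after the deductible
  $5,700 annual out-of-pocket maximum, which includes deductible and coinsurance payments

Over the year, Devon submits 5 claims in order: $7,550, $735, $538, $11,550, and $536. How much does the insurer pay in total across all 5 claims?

Claim 1 ($7,550): $1,899 finishes the deductible; $5,651 goes to coinsurance; traveler's 20% is $1,130.20. Traveler owes $3,029.20 (running OOP $3,029.20). Plan pays $7,550 − $3,029.20 = $4,520.80.
Claim 2 ($735): deductible met; 20% of $735 = $147. Traveler owes $147 (running OOP $3,176.20). Plan pays $735 − $147 = $588.
Claim 3 ($538): deductible met; 20% of $538 = $107.60. Traveler owes $107.60 (running OOP $3,283.80). Insurer: $538 − $107.60 = $430.40.
Claim 4 ($11,550): deductible already satisfied, so traveler's share is 20% × $11,550 = $2,310. Traveler pays $2,310; OOP now $5,593.80. Plan pays $11,550 − $2,310 = $9,240.
Claim 5 ($536): deductible met; 20% of $536 = $107.20. OOP would hit $5,701 > $5,700, so the cap limits the traveler to $5,700 − $5,593.80 = $106.20. Plan pays $536 − $106.20 = $429.80.
Insurer total: $4,520.80 + $588 + $430.40 + $9,240 + $429.80 = $15,209.

$15,209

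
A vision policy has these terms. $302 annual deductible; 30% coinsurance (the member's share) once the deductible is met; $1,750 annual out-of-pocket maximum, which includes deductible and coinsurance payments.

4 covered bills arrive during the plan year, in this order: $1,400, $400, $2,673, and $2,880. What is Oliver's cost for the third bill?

Claim 1 — $1,400: $302 to deductible, leaving $1,098; member's 30% is $329.40. Member pays $631.40; OOP now $631.40.
Claim 2 — $400: 30% coinsurance on $400 = $120. Member pays $120; OOP now $751.40.
Claim 3 — $2,673: deductible already satisfied, so member's share is 30% × $2,673 = $801.90. Member owes $801.90 (running OOP $1,553.30).

$801.90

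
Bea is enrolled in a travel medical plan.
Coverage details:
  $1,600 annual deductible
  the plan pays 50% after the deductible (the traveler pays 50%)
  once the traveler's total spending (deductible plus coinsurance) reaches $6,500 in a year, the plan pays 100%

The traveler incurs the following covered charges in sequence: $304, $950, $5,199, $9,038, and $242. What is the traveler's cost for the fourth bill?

Claim 1 ($304): entire amount goes to the deductible. Traveler pays $304; OOP now $304.
Claim 2 ($950): entire amount goes to the deductible. Traveler owes $950 (running OOP $1,254).
Claim 3 ($5,199): $346 finishes the deductible; $4,853 goes to coinsurance; coinsurance $4,853 × 50% = $2,426.50. Traveler pays $2,772.50; OOP now $4,026.50.
Claim 4 ($9,038): deductible met; 50% of $9,038 = $4,519. Adding that to $4,026.50 gives $8,545.50, past the $6,500 cap; traveler pays only $6,500 − $4,026.50 = $2,473.50.

$2,473.50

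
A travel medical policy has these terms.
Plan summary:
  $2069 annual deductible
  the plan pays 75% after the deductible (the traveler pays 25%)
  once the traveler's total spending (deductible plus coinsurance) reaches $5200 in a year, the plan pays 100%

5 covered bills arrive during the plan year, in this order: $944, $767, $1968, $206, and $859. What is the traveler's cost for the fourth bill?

$51.50

Claim 1 ($944): entire amount goes to the deductible. Cost to traveler: $944. OOP to date $944.
Claim 2 ($767): all of it applies to the deductible. Traveler pays $767; OOP now $1711.
Claim 3 ($1968): $358 finishes the deductible; $1610 goes to coinsurance; traveler's 25% is $402.50. Traveler pays $760.50; OOP now $2471.50.
Claim 4 ($206): deductible met; 25% of $206 = $51.50. Traveler owes $51.50 (running OOP $2523).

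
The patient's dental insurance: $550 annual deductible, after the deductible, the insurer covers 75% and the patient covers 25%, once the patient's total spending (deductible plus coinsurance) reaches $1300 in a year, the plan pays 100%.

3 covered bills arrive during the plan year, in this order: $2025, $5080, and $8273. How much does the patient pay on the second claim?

$381.25

Claim 1 — $2025: $550 to deductible, leaving $1475; 25% of $1475 = $368.75. Cost to patient: $918.75. OOP to date $918.75.
Claim 2 — $5080: deductible met; 25% of $5080 = $1270. OOP would hit $2188.75 > $1300, so the cap limits the patient to $1300 − $918.75 = $381.25.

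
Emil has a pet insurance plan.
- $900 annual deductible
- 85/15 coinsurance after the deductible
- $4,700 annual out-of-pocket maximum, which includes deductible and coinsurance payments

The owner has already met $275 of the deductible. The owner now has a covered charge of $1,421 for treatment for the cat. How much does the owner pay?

$744.40

Deductible still to meet: $900 − $275 = $625.
The remaining $796 (= $1,421 − $625) moves to coinsurance.
15% of $796 = $119.40 falls to the owner.
That puts the owner's cost at $625 + $119.40 = $744.40 before any cap.
Total out-of-pocket so far would be $275 + $744.40 = $1,019.40, below the $4,700 cap — no reduction.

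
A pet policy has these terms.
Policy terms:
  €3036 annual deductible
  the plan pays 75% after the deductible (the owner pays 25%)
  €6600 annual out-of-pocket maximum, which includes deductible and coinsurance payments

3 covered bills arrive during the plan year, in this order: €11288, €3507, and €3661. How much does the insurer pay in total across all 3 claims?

#1 (€11288): deductible takes €3036, €8252 remains; 25% of €8252 = €2063. Cost to owner: €5099. OOP to date €5099. Plan pays €11288 − €5099 = €6189.
#2 (€3507): deductible already satisfied, so owner's share is 25% × €3507 = €876.75. Cost to owner: €876.75. OOP to date €5975.75. Plan pays €3507 − €876.75 = €2630.25.
#3 (€3661): 25% coinsurance on €3661 = €915.25. OOP would hit €6891 > €6600, so the cap limits the owner to €6600 − €5975.75 = €624.25. Insurer: €3661 − €624.25 = €3036.75.
Insurer total: €6189 + €2630.25 + €3036.75 = €11856.

€11856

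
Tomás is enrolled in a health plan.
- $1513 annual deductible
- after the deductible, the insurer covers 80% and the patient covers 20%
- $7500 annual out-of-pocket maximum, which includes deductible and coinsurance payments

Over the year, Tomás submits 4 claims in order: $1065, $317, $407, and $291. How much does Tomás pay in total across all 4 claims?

$1626.40

Claim 1 ($1065): all of it applies to the deductible. Cost to patient: $1065. OOP to date $1065.
Claim 2 ($317): fully absorbed by the deductible. Cost to patient: $317. OOP to date $1382.
Claim 3 ($407): deductible takes $131, $276 remains; coinsurance $276 × 20% = $55.20. Cost to patient: $186.20. OOP to date $1568.20.
Claim 4 ($291): 20% coinsurance on $291 = $58.20. Cost to patient: $58.20. OOP to date $1626.40.
Summing the patient's payments: $1065 + $317 + $186.20 + $58.20 = $1626.40.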